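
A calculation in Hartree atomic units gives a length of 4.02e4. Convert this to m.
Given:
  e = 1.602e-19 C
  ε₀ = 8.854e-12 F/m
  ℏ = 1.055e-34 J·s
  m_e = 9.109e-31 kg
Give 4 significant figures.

2.130e-6 m

One Bohr radius: a₀ = 4πε₀ℏ²/(m_e e²) = 5.297e-11 m.
4.02e4 × 5.297e-11 m = 2.130e-6 m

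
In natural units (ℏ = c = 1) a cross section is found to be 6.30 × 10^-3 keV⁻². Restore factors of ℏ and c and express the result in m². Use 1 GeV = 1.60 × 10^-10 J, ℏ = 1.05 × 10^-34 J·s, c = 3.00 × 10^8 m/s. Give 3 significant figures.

2.44 × 10^-22 m²

Area is [L]² = [E]⁻²·(ℏc)²; restore (ℏc)².
1 GeV⁻² → (ℏc)² × (1 GeV in J)⁻² = 3.88 × 10^-32 m².
Convert the energy scale: 6.30 × 10^-3 keV⁻² = 6.30 × 10^9 GeV⁻².
Result: 6.30 × 10^9 × 3.88 × 10^-32 = 2.44 × 10^-22 m².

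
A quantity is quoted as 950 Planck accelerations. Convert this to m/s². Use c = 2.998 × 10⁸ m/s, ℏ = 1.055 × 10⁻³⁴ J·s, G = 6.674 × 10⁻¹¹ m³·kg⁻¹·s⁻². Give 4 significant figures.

5.282 × 10⁵⁴ m/s²

One Planck acceleration: a_P = √(c⁷/(ℏG)) = 5.560 × 10⁵¹ m/s².
950 × 5.560 × 10⁵¹ m/s² = 5.282 × 10⁵⁴ m/s²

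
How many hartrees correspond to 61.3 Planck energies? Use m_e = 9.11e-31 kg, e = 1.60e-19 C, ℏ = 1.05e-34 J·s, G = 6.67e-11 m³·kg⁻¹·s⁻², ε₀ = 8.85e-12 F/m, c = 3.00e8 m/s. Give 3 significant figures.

Planck energy: E_P = √(ℏc⁵/G) = 1.96e9 J
hartree: E_h = m_e e⁴/(4πε₀ℏ)² = 4.38e-18 J
61.3 × 1.96e9 / 4.38e-18 = 2.74e28

2.74e28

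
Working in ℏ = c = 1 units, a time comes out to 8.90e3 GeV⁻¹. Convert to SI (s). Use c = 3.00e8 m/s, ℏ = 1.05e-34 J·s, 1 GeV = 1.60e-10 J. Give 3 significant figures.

A time is [E]⁻¹ in ℏ=c=1; restore one factor of ℏ.
1 GeV⁻¹ → ℏ × (1 GeV in J)⁻¹ = 6.56e-25 s.
Result: 8.90e3 × 6.56e-25 = 5.84e-21 s.

5.84e-21 s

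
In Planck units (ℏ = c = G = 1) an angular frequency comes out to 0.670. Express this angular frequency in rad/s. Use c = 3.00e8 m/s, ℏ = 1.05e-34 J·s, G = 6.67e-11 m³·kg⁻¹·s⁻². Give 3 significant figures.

1.25e43 rad/s

One Planck angular frequency: ω_P = √(c⁵/(ℏG)) = 1.86e43 rad/s.
0.670 × 1.86e43 rad/s = 1.25e43 rad/s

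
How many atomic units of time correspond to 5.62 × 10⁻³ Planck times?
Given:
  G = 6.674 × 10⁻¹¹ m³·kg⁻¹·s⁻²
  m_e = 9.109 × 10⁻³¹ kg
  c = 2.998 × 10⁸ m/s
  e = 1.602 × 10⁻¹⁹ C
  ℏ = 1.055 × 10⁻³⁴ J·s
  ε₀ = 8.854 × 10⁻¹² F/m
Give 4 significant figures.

1.251 × 10⁻²⁹

Planck time: t_P = √(ℏG/c⁵) = 5.392 × 10⁻⁴⁴ s
atomic unit of time: τ_au = (4πε₀)²ℏ³/(m_e e⁴) = 2.423 × 10⁻¹⁷ s
5.62 × 10⁻³ × 5.392 × 10⁻⁴⁴ / 2.423 × 10⁻¹⁷ = 1.251 × 10⁻²⁹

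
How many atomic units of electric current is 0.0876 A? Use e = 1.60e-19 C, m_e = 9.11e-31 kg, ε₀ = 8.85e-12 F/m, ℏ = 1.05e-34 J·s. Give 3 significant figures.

13.1

atomic unit of electric current: I_au = e E_h/ℏ = m_e e⁵/((4πε₀)²ℏ³) = 6.67e-3 A.
0.0876 / 6.67e-3 = 13.1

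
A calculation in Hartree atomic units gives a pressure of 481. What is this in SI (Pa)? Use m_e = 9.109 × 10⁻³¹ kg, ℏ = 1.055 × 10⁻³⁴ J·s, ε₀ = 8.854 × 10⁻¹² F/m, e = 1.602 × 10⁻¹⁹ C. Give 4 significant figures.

1.409 × 10¹⁶ Pa

One atomic unit of pressure: P_au = E_h/a₀³ = m_e⁴e¹⁰/((4πε₀)⁵ℏ⁸) = 2.929 × 10¹³ Pa.
481 × 2.929 × 10¹³ Pa = 1.409 × 10¹⁶ Pa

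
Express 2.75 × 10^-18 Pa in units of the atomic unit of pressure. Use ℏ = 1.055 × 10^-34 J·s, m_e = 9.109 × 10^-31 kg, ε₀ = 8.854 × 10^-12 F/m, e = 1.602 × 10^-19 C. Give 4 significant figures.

atomic unit of pressure: P_au = E_h/a₀³ = m_e⁴e¹⁰/((4πε₀)⁵ℏ⁸) = 2.929 × 10^13 Pa.
2.75 × 10^-18 / 2.929 × 10^13 = 9.388 × 10^-32

9.388 × 10^-32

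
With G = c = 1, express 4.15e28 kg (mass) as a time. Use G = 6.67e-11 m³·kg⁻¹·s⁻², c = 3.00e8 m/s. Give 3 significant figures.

Mass → time via G/c³.
4.15e28 kg × (G/c³) = 1.03e-7 s

1.03e-7 s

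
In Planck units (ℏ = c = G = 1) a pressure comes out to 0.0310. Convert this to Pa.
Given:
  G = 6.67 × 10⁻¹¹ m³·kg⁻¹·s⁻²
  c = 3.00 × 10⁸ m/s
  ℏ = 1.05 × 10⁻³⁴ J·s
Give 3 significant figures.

1.45 × 10¹¹² Pa

One Planck pressure: p_P = c⁷/(ℏG²) = 4.68 × 10¹¹³ Pa.
0.0310 × 4.68 × 10¹¹³ Pa = 1.45 × 10¹¹² Pa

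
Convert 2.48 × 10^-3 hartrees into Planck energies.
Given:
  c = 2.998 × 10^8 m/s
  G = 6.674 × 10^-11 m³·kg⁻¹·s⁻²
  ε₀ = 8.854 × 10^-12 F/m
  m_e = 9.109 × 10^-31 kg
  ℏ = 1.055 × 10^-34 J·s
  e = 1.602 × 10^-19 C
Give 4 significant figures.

hartree: E_h = m_e e⁴/(4πε₀ℏ)² = 4.354 × 10^-18 J
Planck energy: E_P = √(ℏc⁵/G) = 1.957 × 10^9 J
2.48 × 10^-3 × 4.354 × 10^-18 / 1.957 × 10^9 = 5.519 × 10^-30

5.519 × 10^-30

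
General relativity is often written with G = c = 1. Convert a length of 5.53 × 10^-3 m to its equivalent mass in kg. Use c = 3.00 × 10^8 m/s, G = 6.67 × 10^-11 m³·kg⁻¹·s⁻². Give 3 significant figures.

7.46 × 10^24 kg

Length → mass via c²/G.
5.53 × 10^-3 m × (c²/G) = 7.46 × 10^24 kg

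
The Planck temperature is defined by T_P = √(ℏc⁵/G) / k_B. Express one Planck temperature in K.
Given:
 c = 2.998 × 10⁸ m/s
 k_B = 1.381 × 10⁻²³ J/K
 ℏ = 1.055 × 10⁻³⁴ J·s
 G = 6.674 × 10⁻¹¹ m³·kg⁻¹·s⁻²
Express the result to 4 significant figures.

1.417 × 10³² K

T_P = √(ℏc⁵/G) / k_B
  = √(3.828 × 10¹⁸) × 7.241 × 10²²
  = 1.417 × 10³² K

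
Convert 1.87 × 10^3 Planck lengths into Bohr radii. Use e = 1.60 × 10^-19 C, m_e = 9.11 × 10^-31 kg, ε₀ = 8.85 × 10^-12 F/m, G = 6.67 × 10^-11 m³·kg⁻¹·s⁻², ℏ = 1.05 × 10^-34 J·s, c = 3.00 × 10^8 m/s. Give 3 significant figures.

Planck length: ℓ_P = √(ℏG/c³) = 1.61 × 10^-35 m
Bohr radius: a₀ = 4πε₀ℏ²/(m_e e²) = 5.26 × 10^-11 m
1.87 × 10^3 × 1.61 × 10^-35 / 5.26 × 10^-11 = 5.73 × 10^-22

5.73 × 10^-22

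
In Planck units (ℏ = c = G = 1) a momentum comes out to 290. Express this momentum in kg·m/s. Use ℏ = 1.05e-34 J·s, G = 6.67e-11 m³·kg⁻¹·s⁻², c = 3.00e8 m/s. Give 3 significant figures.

One Planck momentum: p_P = √(ℏc³/G) = 6.52 kg·m/s.
290 × 6.52 kg·m/s = 1.89e3 kg·m/s

1.89e3 kg·m/s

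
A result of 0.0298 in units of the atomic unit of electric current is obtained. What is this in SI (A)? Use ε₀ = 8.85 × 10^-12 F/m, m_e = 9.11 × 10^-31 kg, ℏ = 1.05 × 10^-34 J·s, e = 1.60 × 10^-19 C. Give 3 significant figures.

One atomic unit of electric current: I_au = e E_h/ℏ = m_e e⁵/((4πε₀)²ℏ³) = 6.67 × 10^-3 A.
0.0298 × 6.67 × 10^-3 A = 1.99 × 10^-4 A

1.99 × 10^-4 A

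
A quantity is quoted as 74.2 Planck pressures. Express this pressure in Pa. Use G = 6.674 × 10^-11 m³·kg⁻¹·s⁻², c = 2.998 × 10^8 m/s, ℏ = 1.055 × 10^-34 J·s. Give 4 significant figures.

One Planck pressure: p_P = c⁷/(ℏG²) = 4.632 × 10^113 Pa.
74.2 × 4.632 × 10^113 Pa = 3.437 × 10^115 Pa

3.437 × 10^115 Pa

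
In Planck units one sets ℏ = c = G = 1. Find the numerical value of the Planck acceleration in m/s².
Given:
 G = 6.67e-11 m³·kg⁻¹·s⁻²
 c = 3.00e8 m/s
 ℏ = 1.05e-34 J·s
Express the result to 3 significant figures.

a_P = √(c⁷/(ℏG))
  = √(3.12e103)
  = 5.59e51 m/s²

5.59e51 m/s²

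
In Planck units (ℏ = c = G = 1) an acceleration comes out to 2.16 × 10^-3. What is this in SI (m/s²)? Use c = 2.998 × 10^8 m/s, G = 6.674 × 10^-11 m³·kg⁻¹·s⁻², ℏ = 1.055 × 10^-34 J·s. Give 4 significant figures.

1.201 × 10^49 m/s²

One Planck acceleration: a_P = √(c⁷/(ℏG)) = 5.560 × 10^51 m/s².
2.16 × 10^-3 × 5.560 × 10^51 m/s² = 1.201 × 10^49 m/s²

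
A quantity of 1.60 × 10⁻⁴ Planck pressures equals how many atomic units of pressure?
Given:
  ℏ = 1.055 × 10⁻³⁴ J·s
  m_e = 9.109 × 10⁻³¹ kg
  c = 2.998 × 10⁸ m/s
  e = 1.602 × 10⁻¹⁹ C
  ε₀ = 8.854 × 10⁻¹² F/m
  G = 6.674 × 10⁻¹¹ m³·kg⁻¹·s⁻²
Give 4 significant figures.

2.530 × 10⁹⁶

Planck pressure: p_P = c⁷/(ℏG²) = 4.632 × 10¹¹³ Pa
atomic unit of pressure: P_au = E_h/a₀³ = m_e⁴e¹⁰/((4πε₀)⁵ℏ⁸) = 2.929 × 10¹³ Pa
1.60 × 10⁻⁴ × 4.632 × 10¹¹³ / 2.929 × 10¹³ = 2.530 × 10⁹⁶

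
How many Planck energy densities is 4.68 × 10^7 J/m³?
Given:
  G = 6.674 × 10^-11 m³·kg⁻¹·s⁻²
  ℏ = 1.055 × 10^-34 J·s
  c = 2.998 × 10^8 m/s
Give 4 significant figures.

Planck energy density: u_P = c⁷/(ℏG²) = 4.632 × 10^113 J/m³.
4.68 × 10^7 / 4.632 × 10^113 = 1.010 × 10^-106

1.010 × 10^-106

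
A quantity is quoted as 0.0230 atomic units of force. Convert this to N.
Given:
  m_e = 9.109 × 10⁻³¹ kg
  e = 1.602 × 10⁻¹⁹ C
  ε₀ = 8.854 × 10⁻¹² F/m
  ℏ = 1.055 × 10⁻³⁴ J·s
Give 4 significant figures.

1.891 × 10⁻⁹ N

One atomic unit of force: F_au = E_h/a₀ = m_e²e⁶/((4πε₀)³ℏ⁴) = 8.220 × 10⁻⁸ N.
0.0230 × 8.220 × 10⁻⁸ N = 1.891 × 10⁻⁹ N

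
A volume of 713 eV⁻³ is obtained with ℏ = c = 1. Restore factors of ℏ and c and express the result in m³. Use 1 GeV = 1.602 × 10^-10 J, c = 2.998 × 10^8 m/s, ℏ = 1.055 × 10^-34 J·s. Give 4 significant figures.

Volume is [L]³ = [E]⁻³·(ℏc)³.
1 GeV⁻³ → (ℏc)³ × (1 GeV in J)⁻³ = 7.696 × 10^-48 m³.
Convert the energy scale: 713 eV⁻³ = 7.13 × 10^29 GeV⁻³.
Result: 7.13 × 10^29 × 7.696 × 10^-48 = 5.487 × 10^-18 m³.

5.487 × 10^-18 m³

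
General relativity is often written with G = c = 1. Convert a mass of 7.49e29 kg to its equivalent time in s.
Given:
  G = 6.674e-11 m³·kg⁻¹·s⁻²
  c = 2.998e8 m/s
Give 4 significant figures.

Mass → time via G/c³.
7.49e29 kg × (G/c³) = 1.855e-6 s

1.855e-6 s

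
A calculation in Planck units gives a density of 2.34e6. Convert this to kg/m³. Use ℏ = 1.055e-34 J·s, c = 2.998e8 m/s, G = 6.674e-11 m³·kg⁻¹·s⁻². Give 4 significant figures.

1.206e103 kg/m³

One Planck density: ρ_P = c⁵/(ℏG²) = 5.154e96 kg/m³.
2.34e6 × 5.154e96 kg/m³ = 1.206e103 kg/m³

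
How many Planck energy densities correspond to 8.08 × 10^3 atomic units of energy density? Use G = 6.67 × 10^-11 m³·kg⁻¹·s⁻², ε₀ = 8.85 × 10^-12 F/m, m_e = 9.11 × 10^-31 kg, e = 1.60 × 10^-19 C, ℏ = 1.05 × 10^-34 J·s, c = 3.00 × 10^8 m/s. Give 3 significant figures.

5.20 × 10^-97

atomic unit of energy density: u_au = E_h/a₀³ = m_e⁴e¹⁰/((4πε₀)⁵ℏ⁸) = 3.01 × 10^13 J/m³
Planck energy density: u_P = c⁷/(ℏG²) = 4.68 × 10^113 J/m³
8.08 × 10^3 × 3.01 × 10^13 / 4.68 × 10^113 = 5.20 × 10^-97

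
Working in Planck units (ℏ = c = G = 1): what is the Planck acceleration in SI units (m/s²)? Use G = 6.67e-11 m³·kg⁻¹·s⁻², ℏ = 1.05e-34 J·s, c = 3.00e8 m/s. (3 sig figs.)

Dimensional analysis gives a_P = √(c⁷/(ℏG)).
  = √(3.12e103)
  = 5.59e51 m/s²

5.59e51 m/s²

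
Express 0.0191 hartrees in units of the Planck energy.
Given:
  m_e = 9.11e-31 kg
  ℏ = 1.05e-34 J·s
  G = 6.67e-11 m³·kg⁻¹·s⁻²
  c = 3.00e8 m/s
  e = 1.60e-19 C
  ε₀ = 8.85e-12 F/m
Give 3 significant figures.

4.28e-29

hartree: E_h = m_e e⁴/(4πε₀ℏ)² = 4.38e-18 J
Planck energy: E_P = √(ℏc⁵/G) = 1.96e9 J
0.0191 × 4.38e-18 / 1.96e9 = 4.28e-29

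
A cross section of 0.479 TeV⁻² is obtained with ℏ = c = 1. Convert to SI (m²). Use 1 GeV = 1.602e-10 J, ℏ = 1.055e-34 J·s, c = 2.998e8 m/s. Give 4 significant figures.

1.867e-38 m²

Area is [L]² = [E]⁻²·(ℏc)²; restore (ℏc)².
1 GeV⁻² → (ℏc)² × (1 GeV in J)⁻² = 3.898e-32 m².
Convert the energy scale: 0.479 TeV⁻² = 4.79e-7 GeV⁻².
Result: 4.79e-7 × 3.898e-32 = 1.867e-38 m².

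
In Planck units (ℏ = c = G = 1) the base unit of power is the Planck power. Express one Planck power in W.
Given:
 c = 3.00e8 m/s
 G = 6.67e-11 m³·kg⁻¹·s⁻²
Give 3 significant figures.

P_P = c⁵/G
  = 2.43e42 / 6.67e-11
  = 3.64e52 W

3.64e52 W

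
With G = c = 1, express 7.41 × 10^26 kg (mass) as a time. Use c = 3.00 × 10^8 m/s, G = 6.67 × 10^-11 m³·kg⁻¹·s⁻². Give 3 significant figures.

1.83 × 10^-9 s

Mass → time via G/c³.
7.41 × 10^26 kg × (G/c³) = 1.83 × 10^-9 s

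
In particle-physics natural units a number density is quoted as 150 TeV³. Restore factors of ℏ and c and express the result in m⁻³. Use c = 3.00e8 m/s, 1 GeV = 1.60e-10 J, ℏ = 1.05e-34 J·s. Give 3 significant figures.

Number density is [L]⁻³ = [E]³/(ℏc)³.
1 GeV³ → 1/(ℏc)³ × (1 GeV in J)³ = 1.31e47 m⁻³.
Convert the energy scale: 150 TeV³ = 1.50e11 GeV³.
Result: 1.50e11 × 1.31e47 = 1.97e58 m⁻³.

1.97e58 m⁻³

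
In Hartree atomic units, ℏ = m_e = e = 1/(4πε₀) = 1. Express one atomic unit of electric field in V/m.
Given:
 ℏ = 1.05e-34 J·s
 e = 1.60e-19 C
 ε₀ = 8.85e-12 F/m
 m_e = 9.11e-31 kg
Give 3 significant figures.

5.20e11 V/m

From ℏ = m_e = e = 1/(4πε₀) = 1 the electric field scale is E_au = E_h/(e a₀) = m_e²e⁵/((4πε₀)³ℏ⁴).
E_h = 4.38e-18 J
a₀ = 5.26e-11 m
E_h/(e·a₀) = 5.20e11 V/m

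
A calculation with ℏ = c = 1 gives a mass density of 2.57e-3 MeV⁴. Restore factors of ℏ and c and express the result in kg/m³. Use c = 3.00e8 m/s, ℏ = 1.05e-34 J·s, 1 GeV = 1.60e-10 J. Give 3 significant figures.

5.99e5 kg/m³

Mass density is [E]/(c²[L]³) = [E]⁴/(ℏ³c⁵).
1 GeV⁴ → 1/(ℏ³c⁵) × (1 GeV in J)⁴ = 2.33e20 kg/m³.
Convert the energy scale: 2.57e-3 MeV⁴ = 2.57e-15 GeV⁴.
Result: 2.57e-15 × 2.33e20 = 5.99e5 kg/m³.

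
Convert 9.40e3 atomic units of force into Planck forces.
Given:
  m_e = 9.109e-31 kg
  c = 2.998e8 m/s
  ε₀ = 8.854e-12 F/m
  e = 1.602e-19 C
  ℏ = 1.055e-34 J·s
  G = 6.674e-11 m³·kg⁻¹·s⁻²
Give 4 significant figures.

atomic unit of force: F_au = E_h/a₀ = m_e²e⁶/((4πε₀)³ℏ⁴) = 8.220e-8 N
Planck force: F_P = c⁴/G = 1.210e44 N
9.40e3 × 8.220e-8 / 1.210e44 = 6.383e-48

6.383e-48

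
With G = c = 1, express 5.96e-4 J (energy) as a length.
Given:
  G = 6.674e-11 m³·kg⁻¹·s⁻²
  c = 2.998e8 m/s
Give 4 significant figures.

4.924e-48 m

Energy → length via G/c⁴.
5.96e-4 J × (G/c⁴) = 4.924e-48 m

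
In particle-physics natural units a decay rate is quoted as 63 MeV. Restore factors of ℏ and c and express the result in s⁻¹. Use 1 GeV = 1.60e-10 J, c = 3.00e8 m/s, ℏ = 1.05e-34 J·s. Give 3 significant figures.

9.60e22 s⁻¹

A rate is [E]/ℏ; divide by ℏ.
1 GeV → 1/ℏ × (1 GeV in J) = 1.52e24 s⁻¹.
Convert the energy scale: 63 MeV = 0.0630 GeV.
Result: 0.0630 × 1.52e24 = 9.60e22 s⁻¹.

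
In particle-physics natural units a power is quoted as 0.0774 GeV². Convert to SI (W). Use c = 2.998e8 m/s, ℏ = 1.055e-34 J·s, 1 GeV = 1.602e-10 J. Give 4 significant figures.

1.883e13 W

Power is [E]/[T] = [E]²/ℏ.
1 GeV² → 1/ℏ × (1 GeV in J)² = 2.433e14 W.
Result: 0.0774 × 2.433e14 = 1.883e13 W.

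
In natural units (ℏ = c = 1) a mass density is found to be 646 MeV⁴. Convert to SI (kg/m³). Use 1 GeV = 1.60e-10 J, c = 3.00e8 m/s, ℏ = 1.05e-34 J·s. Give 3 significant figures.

Mass density is [E]/(c²[L]³) = [E]⁴/(ℏ³c⁵).
1 GeV⁴ → 1/(ℏ³c⁵) × (1 GeV in J)⁴ = 2.33e20 kg/m³.
Convert the energy scale: 646 MeV⁴ = 6.46e-10 GeV⁴.
Result: 6.46e-10 × 2.33e20 = 1.51e11 kg/m³.

1.51e11 kg/m³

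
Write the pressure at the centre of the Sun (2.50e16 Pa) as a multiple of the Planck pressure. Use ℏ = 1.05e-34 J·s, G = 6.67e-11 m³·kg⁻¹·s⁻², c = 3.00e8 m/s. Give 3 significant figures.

Planck pressure: p_P = c⁷/(ℏG²) = 4.68e113 Pa.
2.50e16 / 4.68e113 = 5.34e-98

5.34e-98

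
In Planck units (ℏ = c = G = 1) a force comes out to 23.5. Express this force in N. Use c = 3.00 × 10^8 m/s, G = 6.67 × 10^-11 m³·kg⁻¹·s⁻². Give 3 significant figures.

One Planck force: F_P = c⁴/G = 1.21 × 10^44 N.
23.5 × 1.21 × 10^44 N = 2.85 × 10^45 N

2.85 × 10^45 N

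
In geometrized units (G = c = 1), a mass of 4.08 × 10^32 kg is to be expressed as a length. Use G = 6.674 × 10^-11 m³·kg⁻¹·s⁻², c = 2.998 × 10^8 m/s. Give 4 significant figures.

In G = c = 1 units mass has dimensions of length; the conversion factor is G/c².
4.08 × 10^32 kg × (G/c²) = 3.030 × 10^5 m

3.030 × 10^5 m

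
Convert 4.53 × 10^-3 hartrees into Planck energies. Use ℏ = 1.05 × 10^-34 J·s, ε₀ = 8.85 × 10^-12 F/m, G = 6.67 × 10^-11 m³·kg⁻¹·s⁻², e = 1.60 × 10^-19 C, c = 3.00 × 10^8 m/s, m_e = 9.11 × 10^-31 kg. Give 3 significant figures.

1.01 × 10^-29

hartree: E_h = m_e e⁴/(4πε₀ℏ)² = 4.38 × 10^-18 J
Planck energy: E_P = √(ℏc⁵/G) = 1.96 × 10^9 J
4.53 × 10^-3 × 4.38 × 10^-18 / 1.96 × 10^9 = 1.01 × 10^-29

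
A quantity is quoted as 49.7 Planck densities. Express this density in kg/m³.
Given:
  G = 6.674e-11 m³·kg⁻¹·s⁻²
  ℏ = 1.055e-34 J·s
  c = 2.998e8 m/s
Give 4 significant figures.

One Planck density: ρ_P = c⁵/(ℏG²) = 5.154e96 kg/m³.
49.7 × 5.154e96 kg/m³ = 2.561e98 kg/m³

2.561e98 kg/m³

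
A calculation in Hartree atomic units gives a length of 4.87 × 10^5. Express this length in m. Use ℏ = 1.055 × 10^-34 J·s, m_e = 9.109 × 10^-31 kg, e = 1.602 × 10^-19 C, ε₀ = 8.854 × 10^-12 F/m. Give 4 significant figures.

One Bohr radius: a₀ = 4πε₀ℏ²/(m_e e²) = 5.297 × 10^-11 m.
4.87 × 10^5 × 5.297 × 10^-11 m = 2.580 × 10^-5 m

2.580 × 10^-5 m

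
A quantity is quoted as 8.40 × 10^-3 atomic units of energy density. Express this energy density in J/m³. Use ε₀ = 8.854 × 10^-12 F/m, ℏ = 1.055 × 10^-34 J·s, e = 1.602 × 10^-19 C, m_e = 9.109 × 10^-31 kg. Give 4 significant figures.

One atomic unit of energy density: u_au = E_h/a₀³ = m_e⁴e¹⁰/((4πε₀)⁵ℏ⁸) = 2.929 × 10^13 J/m³.
8.40 × 10^-3 × 2.929 × 10^13 J/m³ = 2.460 × 10^11 J/m³

2.460 × 10^11 J/m³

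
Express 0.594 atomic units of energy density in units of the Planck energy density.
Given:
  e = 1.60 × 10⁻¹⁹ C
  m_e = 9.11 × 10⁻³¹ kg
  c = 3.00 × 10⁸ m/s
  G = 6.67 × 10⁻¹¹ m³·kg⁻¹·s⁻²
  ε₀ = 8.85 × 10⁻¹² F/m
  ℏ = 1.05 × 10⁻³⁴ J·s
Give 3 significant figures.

3.82 × 10⁻¹⁰¹

atomic unit of energy density: u_au = E_h/a₀³ = m_e⁴e¹⁰/((4πε₀)⁵ℏ⁸) = 3.01 × 10¹³ J/m³
Planck energy density: u_P = c⁷/(ℏG²) = 4.68 × 10¹¹³ J/m³
0.594 × 3.01 × 10¹³ / 4.68 × 10¹¹³ = 3.82 × 10⁻¹⁰¹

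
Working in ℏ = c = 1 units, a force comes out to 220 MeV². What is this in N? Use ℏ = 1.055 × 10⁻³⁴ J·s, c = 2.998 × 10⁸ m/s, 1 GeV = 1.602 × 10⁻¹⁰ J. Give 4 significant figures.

178.5 N

Force is [E]/[L] = [E]²/(ℏc); restore (ℏc)⁻¹.
1 GeV² → 1/(ℏc) × (1 GeV in J)² = 8.114 × 10⁵ N.
Convert the energy scale: 220 MeV² = 2.20 × 10⁻⁴ GeV².
Result: 2.20 × 10⁻⁴ × 8.114 × 10⁵ = 178.5 N.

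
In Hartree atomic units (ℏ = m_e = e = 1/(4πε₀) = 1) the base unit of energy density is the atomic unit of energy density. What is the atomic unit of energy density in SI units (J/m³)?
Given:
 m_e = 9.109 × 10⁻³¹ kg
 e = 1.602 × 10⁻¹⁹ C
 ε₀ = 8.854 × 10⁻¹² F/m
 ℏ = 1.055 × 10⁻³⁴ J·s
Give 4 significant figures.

2.929 × 10¹³ J/m³

u_au = E_h/a₀³ = m_e⁴e¹⁰/((4πε₀)⁵ℏ⁸)
E_h = 4.354 × 10⁻¹⁸ J
a₀ = 5.297 × 10⁻¹¹ m
E_h/a₀³ = 2.929 × 10¹³ J/m³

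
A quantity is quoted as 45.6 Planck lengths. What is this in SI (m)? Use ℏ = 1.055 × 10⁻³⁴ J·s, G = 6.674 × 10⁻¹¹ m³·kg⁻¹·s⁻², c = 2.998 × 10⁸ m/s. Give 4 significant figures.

One Planck length: ℓ_P = √(ℏG/c³) = 1.616 × 10⁻³⁵ m.
45.6 × 1.616 × 10⁻³⁵ m = 7.371 × 10⁻³⁴ m

7.371 × 10⁻³⁴ m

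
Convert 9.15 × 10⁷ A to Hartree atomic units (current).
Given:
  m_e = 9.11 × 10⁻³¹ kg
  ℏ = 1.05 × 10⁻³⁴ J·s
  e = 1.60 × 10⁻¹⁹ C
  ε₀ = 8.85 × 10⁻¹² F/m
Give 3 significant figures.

atomic unit of electric current: I_au = e E_h/ℏ = m_e e⁵/((4πε₀)²ℏ³) = 6.67 × 10⁻³ A.
9.15 × 10⁷ / 6.67 × 10⁻³ = 1.37 × 10¹⁰

1.37 × 10¹⁰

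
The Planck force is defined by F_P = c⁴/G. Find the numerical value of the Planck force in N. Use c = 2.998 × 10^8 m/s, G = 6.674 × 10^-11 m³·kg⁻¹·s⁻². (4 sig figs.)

F_P = c⁴/G
  = 8.078 × 10^33 / 6.674 × 10^-11
  = 1.210 × 10^44 N

1.210 × 10^44 N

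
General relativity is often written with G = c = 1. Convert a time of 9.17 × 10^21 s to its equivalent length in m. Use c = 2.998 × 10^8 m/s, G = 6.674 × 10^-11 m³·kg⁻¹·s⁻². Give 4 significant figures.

2.749 × 10^30 m

Time → length via c.
9.17 × 10^21 s × (c) = 2.749 × 10^30 m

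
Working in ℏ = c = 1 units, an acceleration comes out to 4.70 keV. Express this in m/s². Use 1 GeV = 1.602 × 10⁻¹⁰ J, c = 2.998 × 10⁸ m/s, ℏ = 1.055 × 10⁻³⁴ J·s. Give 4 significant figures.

2.140 × 10²⁷ m/s²

Acceleration is [L]/[T]² = c·[E]/ℏ.
1 GeV → c/ℏ × (1 GeV in J) = 4.552 × 10³² m/s².
Convert the energy scale: 4.70 keV = 4.70 × 10⁻⁶ GeV.
Result: 4.70 × 10⁻⁶ × 4.552 × 10³² = 2.140 × 10²⁷ m/s².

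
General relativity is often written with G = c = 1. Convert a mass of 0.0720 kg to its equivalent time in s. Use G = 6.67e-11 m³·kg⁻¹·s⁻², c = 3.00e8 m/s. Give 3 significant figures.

Mass → time via G/c³.
0.0720 kg × (G/c³) = 1.78e-37 s

1.78e-37 s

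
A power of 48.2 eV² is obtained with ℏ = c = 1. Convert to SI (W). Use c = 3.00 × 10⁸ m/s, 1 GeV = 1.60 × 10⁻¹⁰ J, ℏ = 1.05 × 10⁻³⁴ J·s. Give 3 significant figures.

0.0118 W

Power is [E]/[T] = [E]²/ℏ.
1 GeV² → 1/ℏ × (1 GeV in J)² = 2.44 × 10¹⁴ W.
Convert the energy scale: 48.2 eV² = 4.82 × 10⁻¹⁷ GeV².
Result: 4.82 × 10⁻¹⁷ × 2.44 × 10¹⁴ = 0.0118 W.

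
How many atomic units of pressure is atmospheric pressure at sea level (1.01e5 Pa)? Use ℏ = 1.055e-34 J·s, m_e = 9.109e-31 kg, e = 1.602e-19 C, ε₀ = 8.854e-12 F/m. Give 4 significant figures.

atomic unit of pressure: P_au = E_h/a₀³ = m_e⁴e¹⁰/((4πε₀)⁵ℏ⁸) = 2.929e13 Pa.
1.01e5 / 2.929e13 = 3.448e-9

3.448e-9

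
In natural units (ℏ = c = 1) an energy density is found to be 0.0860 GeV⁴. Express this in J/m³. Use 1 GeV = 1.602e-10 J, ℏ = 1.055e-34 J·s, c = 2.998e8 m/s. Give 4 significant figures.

[E]/[L]³ = [E]⁴/(ℏc)³; restore (ℏc)⁻³.
1 GeV⁴ → 1/(ℏc)³ × (1 GeV in J)⁴ = 2.082e37 J/m³.
Result: 0.0860 × 2.082e37 = 1.790e36 J/m³.

1.790e36 J/m³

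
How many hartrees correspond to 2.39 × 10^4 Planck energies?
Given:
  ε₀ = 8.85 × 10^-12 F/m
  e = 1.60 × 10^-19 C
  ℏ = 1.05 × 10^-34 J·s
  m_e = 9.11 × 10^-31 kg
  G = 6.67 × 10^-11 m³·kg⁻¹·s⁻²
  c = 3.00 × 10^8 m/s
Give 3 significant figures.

1.07 × 10^31

Planck energy: E_P = √(ℏc⁵/G) = 1.96 × 10^9 J
hartree: E_h = m_e e⁴/(4πε₀ℏ)² = 4.38 × 10^-18 J
2.39 × 10^4 × 1.96 × 10^9 / 4.38 × 10^-18 = 1.07 × 10^31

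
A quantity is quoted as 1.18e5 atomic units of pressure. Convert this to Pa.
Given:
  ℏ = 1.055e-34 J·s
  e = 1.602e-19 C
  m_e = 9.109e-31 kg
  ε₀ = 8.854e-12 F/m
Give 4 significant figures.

One atomic unit of pressure: P_au = E_h/a₀³ = m_e⁴e¹⁰/((4πε₀)⁵ℏ⁸) = 2.929e13 Pa.
1.18e5 × 2.929e13 Pa = 3.456e18 Pa

3.456e18 Pa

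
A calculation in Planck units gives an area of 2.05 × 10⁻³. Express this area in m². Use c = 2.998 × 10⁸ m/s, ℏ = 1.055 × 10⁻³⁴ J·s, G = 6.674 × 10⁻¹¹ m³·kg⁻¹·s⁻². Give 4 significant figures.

One Planck area: A_P = ℏG/c³ = 2.613 × 10⁻⁷⁰ m².
2.05 × 10⁻³ × 2.613 × 10⁻⁷⁰ m² = 5.357 × 10⁻⁷³ m²

5.357 × 10⁻⁷³ m²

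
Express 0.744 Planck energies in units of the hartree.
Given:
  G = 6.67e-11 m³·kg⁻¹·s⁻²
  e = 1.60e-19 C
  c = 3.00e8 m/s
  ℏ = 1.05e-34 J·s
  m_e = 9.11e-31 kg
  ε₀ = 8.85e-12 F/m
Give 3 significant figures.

Planck energy: E_P = √(ℏc⁵/G) = 1.96e9 J
hartree: E_h = m_e e⁴/(4πε₀ℏ)² = 4.38e-18 J
0.744 × 1.96e9 / 4.38e-18 = 3.32e26

3.32e26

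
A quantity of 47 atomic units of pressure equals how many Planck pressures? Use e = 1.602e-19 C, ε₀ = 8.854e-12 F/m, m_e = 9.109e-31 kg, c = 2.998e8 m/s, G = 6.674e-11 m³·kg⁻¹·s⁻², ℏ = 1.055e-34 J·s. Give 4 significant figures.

atomic unit of pressure: P_au = E_h/a₀³ = m_e⁴e¹⁰/((4πε₀)⁵ℏ⁸) = 2.929e13 Pa
Planck pressure: p_P = c⁷/(ℏG²) = 4.632e113 Pa
47 × 2.929e13 / 4.632e113 = 2.972e-99

2.972e-99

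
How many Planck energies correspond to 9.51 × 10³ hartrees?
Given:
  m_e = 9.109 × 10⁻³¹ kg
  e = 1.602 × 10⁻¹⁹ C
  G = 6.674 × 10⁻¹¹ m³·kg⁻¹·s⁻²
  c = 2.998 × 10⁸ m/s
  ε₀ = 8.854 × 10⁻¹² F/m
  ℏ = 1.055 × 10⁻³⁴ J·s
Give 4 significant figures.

hartree: E_h = m_e e⁴/(4πε₀ℏ)² = 4.354 × 10⁻¹⁸ J
Planck energy: E_P = √(ℏc⁵/G) = 1.957 × 10⁹ J
9.51 × 10³ × 4.354 × 10⁻¹⁸ / 1.957 × 10⁹ = 2.116 × 10⁻²³

2.116 × 10⁻²³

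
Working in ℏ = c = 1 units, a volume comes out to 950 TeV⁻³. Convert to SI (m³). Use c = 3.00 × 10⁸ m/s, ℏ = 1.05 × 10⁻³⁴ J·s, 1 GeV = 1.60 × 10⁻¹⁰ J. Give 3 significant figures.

Volume is [L]³ = [E]⁻³·(ℏc)³.
1 GeV⁻³ → (ℏc)³ × (1 GeV in J)⁻³ = 7.63 × 10⁻⁴⁸ m³.
Convert the energy scale: 950 TeV⁻³ = 9.50 × 10⁻⁷ GeV⁻³.
Result: 9.50 × 10⁻⁷ × 7.63 × 10⁻⁴⁸ = 7.25 × 10⁻⁵⁴ m³.

7.25 × 10⁻⁵⁴ m³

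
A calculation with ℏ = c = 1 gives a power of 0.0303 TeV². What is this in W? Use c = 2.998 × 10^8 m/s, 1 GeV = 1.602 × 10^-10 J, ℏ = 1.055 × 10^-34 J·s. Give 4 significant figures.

Power is [E]/[T] = [E]²/ℏ.
1 GeV² → 1/ℏ × (1 GeV in J)² = 2.433 × 10^14 W.
Convert the energy scale: 0.0303 TeV² = 3.03 × 10^4 GeV².
Result: 3.03 × 10^4 × 2.433 × 10^14 = 7.371 × 10^18 W.

7.371 × 10^18 W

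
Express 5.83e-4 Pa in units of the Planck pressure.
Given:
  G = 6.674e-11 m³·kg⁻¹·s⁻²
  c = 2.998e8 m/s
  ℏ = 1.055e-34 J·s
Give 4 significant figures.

1.259e-117

Planck pressure: p_P = c⁷/(ℏG²) = 4.632e113 Pa.
5.83e-4 / 4.632e113 = 1.259e-117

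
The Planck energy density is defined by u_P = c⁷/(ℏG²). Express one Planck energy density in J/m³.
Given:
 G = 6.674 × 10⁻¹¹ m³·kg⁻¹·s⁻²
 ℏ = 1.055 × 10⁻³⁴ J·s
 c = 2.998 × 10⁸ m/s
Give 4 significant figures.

u_P = c⁷/(ℏG²)
  = 2.177 × 10⁵⁹ / 4.699 × 10⁻⁵⁵
  = 4.632 × 10¹¹³ J/m³

4.632 × 10¹¹³ J/m³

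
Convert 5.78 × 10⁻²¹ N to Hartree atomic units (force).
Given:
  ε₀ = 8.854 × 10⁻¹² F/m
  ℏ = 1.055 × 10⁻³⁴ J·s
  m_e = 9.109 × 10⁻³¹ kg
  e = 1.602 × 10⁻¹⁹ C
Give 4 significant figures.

atomic unit of force: F_au = E_h/a₀ = m_e²e⁶/((4πε₀)³ℏ⁴) = 8.220 × 10⁻⁸ N.
5.78 × 10⁻²¹ / 8.220 × 10⁻⁸ = 7.032 × 10⁻¹⁴

7.032 × 10⁻¹⁴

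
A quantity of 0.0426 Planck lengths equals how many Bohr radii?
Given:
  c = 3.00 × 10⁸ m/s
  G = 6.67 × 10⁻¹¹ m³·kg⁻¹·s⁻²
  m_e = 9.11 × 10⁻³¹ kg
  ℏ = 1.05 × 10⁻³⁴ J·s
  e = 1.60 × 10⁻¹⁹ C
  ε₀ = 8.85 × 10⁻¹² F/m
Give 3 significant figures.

Planck length: ℓ_P = √(ℏG/c³) = 1.61 × 10⁻³⁵ m
Bohr radius: a₀ = 4πε₀ℏ²/(m_e e²) = 5.26 × 10⁻¹¹ m
0.0426 × 1.61 × 10⁻³⁵ / 5.26 × 10⁻¹¹ = 1.31 × 10⁻²⁶

1.31 × 10⁻²⁶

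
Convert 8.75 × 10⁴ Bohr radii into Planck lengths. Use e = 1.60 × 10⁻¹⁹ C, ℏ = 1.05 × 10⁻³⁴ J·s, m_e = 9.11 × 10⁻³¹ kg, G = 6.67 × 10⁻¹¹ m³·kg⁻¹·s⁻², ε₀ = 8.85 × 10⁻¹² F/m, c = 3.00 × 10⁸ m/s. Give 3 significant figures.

2.86 × 10²⁹

Bohr radius: a₀ = 4πε₀ℏ²/(m_e e²) = 5.26 × 10⁻¹¹ m
Planck length: ℓ_P = √(ℏG/c³) = 1.61 × 10⁻³⁵ m
8.75 × 10⁴ × 5.26 × 10⁻¹¹ / 1.61 × 10⁻³⁵ = 2.86 × 10²⁹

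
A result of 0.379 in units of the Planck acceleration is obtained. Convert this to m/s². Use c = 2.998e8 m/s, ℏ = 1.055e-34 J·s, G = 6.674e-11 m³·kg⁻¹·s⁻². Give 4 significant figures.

One Planck acceleration: a_P = √(c⁷/(ℏG)) = 5.560e51 m/s².
0.379 × 5.560e51 m/s² = 2.107e51 m/s²

2.107e51 m/s²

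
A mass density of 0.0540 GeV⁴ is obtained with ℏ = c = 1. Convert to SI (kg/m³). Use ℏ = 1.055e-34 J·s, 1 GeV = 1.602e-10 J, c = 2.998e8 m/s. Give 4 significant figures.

Mass density is [E]/(c²[L]³) = [E]⁴/(ℏ³c⁵).
1 GeV⁴ → 1/(ℏ³c⁵) × (1 GeV in J)⁴ = 2.316e20 kg/m³.
Result: 0.0540 × 2.316e20 = 1.251e19 kg/m³.

1.251e19 kg/m³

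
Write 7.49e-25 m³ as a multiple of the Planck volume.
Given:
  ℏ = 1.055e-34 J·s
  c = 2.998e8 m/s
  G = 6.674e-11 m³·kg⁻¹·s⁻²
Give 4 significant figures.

Planck volume: V_P = (ℏG/c³)^(3/2) = 4.224e-105 m³.
7.49e-25 / 4.224e-105 = 1.773e80

1.773e80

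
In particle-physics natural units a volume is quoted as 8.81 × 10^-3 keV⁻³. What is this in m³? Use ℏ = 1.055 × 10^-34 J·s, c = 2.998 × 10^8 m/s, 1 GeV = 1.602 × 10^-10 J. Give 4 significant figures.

Volume is [L]³ = [E]⁻³·(ℏc)³.
1 GeV⁻³ → (ℏc)³ × (1 GeV in J)⁻³ = 7.696 × 10^-48 m³.
Convert the energy scale: 8.81 × 10^-3 keV⁻³ = 8.81 × 10^15 GeV⁻³.
Result: 8.81 × 10^15 × 7.696 × 10^-48 = 6.780 × 10^-32 m³.

6.780 × 10^-32 m³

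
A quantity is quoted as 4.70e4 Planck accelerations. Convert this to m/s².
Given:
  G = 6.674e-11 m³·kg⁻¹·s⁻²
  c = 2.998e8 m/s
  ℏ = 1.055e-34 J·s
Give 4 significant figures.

One Planck acceleration: a_P = √(c⁷/(ℏG)) = 5.560e51 m/s².
4.70e4 × 5.560e51 m/s² = 2.613e56 m/s²

2.613e56 m/s²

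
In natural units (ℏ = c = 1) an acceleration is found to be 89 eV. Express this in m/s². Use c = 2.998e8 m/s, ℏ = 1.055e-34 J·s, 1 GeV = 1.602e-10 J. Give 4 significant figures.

Acceleration is [L]/[T]² = c·[E]/ℏ.
1 GeV → c/ℏ × (1 GeV in J) = 4.552e32 m/s².
Convert the energy scale: 89 eV = 8.90e-8 GeV.
Result: 8.90e-8 × 4.552e32 = 4.052e25 m/s².

4.052e25 m/s²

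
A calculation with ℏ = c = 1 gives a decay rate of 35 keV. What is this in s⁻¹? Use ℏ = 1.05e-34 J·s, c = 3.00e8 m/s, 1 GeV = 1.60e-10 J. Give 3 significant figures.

5.33e19 s⁻¹

A rate is [E]/ℏ; divide by ℏ.
1 GeV → 1/ℏ × (1 GeV in J) = 1.52e24 s⁻¹.
Convert the energy scale: 35 keV = 3.50e-5 GeV.
Result: 3.50e-5 × 1.52e24 = 5.33e19 s⁻¹.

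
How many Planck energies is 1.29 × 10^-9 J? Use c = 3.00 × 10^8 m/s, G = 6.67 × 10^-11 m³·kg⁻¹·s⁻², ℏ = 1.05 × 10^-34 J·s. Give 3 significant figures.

6.60 × 10^-19

Planck energy: E_P = √(ℏc⁵/G) = 1.96 × 10^9 J.
1.29 × 10^-9 / 1.96 × 10^9 = 6.60 × 10^-19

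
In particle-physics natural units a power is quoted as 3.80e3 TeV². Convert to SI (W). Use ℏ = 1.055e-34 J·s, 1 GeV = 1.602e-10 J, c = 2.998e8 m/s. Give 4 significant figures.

9.244e23 W

Power is [E]/[T] = [E]²/ℏ.
1 GeV² → 1/ℏ × (1 GeV in J)² = 2.433e14 W.
Convert the energy scale: 3.80e3 TeV² = 3.80e9 GeV².
Result: 3.80e9 × 2.433e14 = 9.244e23 W.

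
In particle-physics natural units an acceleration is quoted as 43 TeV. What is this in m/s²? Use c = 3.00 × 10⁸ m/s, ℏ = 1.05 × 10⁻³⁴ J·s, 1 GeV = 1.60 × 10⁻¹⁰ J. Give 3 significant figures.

1.97 × 10³⁷ m/s²

Acceleration is [L]/[T]² = c·[E]/ℏ.
1 GeV → c/ℏ × (1 GeV in J) = 4.57 × 10³² m/s².
Convert the energy scale: 43 TeV = 4.30 × 10⁴ GeV.
Result: 4.30 × 10⁴ × 4.57 × 10³² = 1.97 × 10³⁷ m/s².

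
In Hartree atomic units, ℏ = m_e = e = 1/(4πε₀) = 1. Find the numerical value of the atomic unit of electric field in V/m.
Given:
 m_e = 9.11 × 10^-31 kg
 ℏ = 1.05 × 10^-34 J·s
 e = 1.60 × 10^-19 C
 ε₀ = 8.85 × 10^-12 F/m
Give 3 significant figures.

The unique combination of the constants set to 1 with dimensions of electric field is E_au = E_h/(e a₀) = m_e²e⁵/((4πε₀)³ℏ⁴).
E_h = 4.38 × 10^-18 J
a₀ = 5.26 × 10^-11 m
E_h/(e·a₀) = 5.20 × 10^11 V/m

5.20 × 10^11 V/m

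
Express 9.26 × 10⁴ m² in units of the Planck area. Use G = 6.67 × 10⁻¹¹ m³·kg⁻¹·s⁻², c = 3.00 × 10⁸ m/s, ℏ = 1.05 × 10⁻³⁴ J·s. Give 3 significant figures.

3.57 × 10⁷⁴

Planck area: A_P = ℏG/c³ = 2.59 × 10⁻⁷⁰ m².
9.26 × 10⁴ / 2.59 × 10⁻⁷⁰ = 3.57 × 10⁷⁴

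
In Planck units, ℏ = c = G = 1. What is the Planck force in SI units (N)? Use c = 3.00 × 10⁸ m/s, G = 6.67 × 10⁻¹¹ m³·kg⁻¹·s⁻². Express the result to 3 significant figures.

From ℏ = c = G = 1 the force scale is F_P = c⁴/G.
  = 8.10 × 10³³ / 6.67 × 10⁻¹¹
  = 1.21 × 10⁴⁴ N

1.21 × 10⁴⁴ N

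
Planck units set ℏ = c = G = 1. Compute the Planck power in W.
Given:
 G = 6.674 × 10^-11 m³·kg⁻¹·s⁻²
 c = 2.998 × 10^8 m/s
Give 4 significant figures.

The unique combination of the constants set to 1 with dimensions of power is P_P = c⁵/G.
  = 2.422 × 10^42 / 6.674 × 10^-11
  = 3.629 × 10^52 W

3.629 × 10^52 W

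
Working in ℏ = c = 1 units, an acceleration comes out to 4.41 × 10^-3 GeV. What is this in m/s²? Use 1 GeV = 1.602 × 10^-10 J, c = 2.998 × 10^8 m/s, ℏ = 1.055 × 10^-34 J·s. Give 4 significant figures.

2.008 × 10^30 m/s²

Acceleration is [L]/[T]² = c·[E]/ℏ.
1 GeV → c/ℏ × (1 GeV in J) = 4.552 × 10^32 m/s².
Result: 4.41 × 10^-3 × 4.552 × 10^32 = 2.008 × 10^30 m/s².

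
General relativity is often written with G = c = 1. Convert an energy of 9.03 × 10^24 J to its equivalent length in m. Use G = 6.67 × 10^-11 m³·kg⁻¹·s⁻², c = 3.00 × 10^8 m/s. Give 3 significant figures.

Energy → length via G/c⁴.
9.03 × 10^24 J × (G/c⁴) = 7.44 × 10^-20 m

7.44 × 10^-20 m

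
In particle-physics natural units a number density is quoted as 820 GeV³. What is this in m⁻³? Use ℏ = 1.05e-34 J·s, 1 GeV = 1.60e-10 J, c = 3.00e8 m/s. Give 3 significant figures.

Number density is [L]⁻³ = [E]³/(ℏc)³.
1 GeV³ → 1/(ℏc)³ × (1 GeV in J)³ = 1.31e47 m⁻³.
Result: 820 × 1.31e47 = 1.07e50 m⁻³.

1.07e50 m⁻³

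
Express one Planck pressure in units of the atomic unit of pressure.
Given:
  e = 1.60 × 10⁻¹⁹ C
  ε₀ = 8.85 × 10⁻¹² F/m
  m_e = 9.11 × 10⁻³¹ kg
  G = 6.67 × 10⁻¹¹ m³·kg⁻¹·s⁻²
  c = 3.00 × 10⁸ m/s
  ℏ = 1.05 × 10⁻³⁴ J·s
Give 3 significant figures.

Planck pressure: p_P = c⁷/(ℏG²) = 4.68 × 10¹¹³ Pa
atomic unit of pressure: P_au = E_h/a₀³ = m_e⁴e¹⁰/((4πε₀)⁵ℏ⁸) = 3.01 × 10¹³ Pa
ratio = 4.68 × 10¹¹³ / 3.01 × 10¹³ = 1.55 × 10¹⁰⁰

1.55 × 10¹⁰⁰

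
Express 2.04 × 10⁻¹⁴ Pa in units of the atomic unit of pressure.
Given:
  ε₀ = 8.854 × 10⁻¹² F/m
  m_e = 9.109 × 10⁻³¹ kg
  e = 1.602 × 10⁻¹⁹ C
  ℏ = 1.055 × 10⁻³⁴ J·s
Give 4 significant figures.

atomic unit of pressure: P_au = E_h/a₀³ = m_e⁴e¹⁰/((4πε₀)⁵ℏ⁸) = 2.929 × 10¹³ Pa.
2.04 × 10⁻¹⁴ / 2.929 × 10¹³ = 6.964 × 10⁻²⁸

6.964 × 10⁻²⁸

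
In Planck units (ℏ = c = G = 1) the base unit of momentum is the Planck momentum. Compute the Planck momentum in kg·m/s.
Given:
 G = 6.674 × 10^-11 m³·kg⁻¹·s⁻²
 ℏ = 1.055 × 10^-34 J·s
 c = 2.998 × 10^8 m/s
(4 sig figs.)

6.527 kg·m/s

p_P = √(ℏc³/G)
  = √(42.60)
  = 6.527 kg·m/s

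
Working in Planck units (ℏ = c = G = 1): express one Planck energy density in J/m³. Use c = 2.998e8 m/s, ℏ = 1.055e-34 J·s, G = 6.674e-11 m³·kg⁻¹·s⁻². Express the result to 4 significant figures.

Dimensional analysis gives u_P = c⁷/(ℏG²).
  = 2.177e59 / 4.699e-55
  = 4.632e113 J/m³

4.632e113 J/m³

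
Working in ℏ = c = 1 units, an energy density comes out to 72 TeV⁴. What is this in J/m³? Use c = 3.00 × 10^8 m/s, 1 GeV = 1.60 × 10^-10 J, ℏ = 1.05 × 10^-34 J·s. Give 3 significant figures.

1.51 × 10^51 J/m³

[E]/[L]³ = [E]⁴/(ℏc)³; restore (ℏc)⁻³.
1 GeV⁴ → 1/(ℏc)³ × (1 GeV in J)⁴ = 2.10 × 10^37 J/m³.
Convert the energy scale: 72 TeV⁴ = 7.20 × 10^13 GeV⁴.
Result: 7.20 × 10^13 × 2.10 × 10^37 = 1.51 × 10^51 J/m³.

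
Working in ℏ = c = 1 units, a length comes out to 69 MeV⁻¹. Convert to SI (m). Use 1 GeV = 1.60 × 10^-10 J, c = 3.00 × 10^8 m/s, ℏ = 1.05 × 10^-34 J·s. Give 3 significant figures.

1.36 × 10^-11 m

A length is [E]⁻¹ in ℏ=c=1; restore one factor of ℏc.
1 GeV⁻¹ → ℏc × (1 GeV in J)⁻¹ = 1.97 × 10^-16 m.
Convert the energy scale: 69 MeV⁻¹ = 6.90 × 10^4 GeV⁻¹.
Result: 6.90 × 10^4 × 1.97 × 10^-16 = 1.36 × 10^-11 m.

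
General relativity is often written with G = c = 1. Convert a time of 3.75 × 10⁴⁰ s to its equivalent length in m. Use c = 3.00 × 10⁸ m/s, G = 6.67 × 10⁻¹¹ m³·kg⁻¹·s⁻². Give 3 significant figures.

1.12 × 10⁴⁹ m

Time → length via c.
3.75 × 10⁴⁰ s × (c) = 1.12 × 10⁴⁹ m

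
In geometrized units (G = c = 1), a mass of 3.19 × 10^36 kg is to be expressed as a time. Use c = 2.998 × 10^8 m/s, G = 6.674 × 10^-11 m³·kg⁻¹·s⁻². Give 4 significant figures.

7.901 s

Mass → time via G/c³.
3.19 × 10^36 kg × (G/c³) = 7.901 s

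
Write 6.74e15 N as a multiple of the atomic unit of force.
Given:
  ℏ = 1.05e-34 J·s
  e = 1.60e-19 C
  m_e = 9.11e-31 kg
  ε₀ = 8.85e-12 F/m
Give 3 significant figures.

atomic unit of force: F_au = E_h/a₀ = m_e²e⁶/((4πε₀)³ℏ⁴) = 8.33e-8 N.
6.74e15 / 8.33e-8 = 8.09e22

8.09e22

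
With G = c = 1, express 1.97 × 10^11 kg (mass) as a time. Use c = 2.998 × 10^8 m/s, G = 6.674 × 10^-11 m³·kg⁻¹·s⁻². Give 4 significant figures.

Mass → time via G/c³.
1.97 × 10^11 kg × (G/c³) = 4.879 × 10^-25 s

4.879 × 10^-25 s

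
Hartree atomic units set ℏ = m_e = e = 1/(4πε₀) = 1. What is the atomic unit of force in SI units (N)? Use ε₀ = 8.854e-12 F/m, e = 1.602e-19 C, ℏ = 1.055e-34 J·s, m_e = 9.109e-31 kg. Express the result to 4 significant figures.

From ℏ = m_e = e = 1/(4πε₀) = 1 the force scale is F_au = E_h/a₀ = m_e²e⁶/((4πε₀)³ℏ⁴).
E_h = 4.354e-18 J
a₀ = 5.297e-11 m
E_h/a₀ = 8.220e-8 N

8.220e-8 N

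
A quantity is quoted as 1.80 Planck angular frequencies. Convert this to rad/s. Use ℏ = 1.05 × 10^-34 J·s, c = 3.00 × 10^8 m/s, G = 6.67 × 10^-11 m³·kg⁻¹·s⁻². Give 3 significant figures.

One Planck angular frequency: ω_P = √(c⁵/(ℏG)) = 1.86 × 10^43 rad/s.
1.80 × 1.86 × 10^43 rad/s = 3.35 × 10^43 rad/s

3.35 × 10^43 rad/s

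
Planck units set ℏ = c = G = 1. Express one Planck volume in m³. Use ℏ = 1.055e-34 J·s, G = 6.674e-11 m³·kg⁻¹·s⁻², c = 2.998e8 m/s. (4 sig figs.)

4.224e-105 m³

From ℏ = c = G = 1 the volume scale is V_P = (ℏG/c³)^(3/2).
  = √(1.784e-209)
  = 4.224e-105 m³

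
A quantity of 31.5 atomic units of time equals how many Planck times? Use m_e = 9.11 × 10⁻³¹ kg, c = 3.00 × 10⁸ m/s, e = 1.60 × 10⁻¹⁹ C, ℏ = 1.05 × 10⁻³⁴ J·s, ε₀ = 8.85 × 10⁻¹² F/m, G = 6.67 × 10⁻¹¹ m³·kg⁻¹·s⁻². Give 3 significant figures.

atomic unit of time: τ_au = (4πε₀)²ℏ³/(m_e e⁴) = 2.40 × 10⁻¹⁷ s
Planck time: t_P = √(ℏG/c⁵) = 5.37 × 10⁻⁴⁴ s
31.5 × 2.40 × 10⁻¹⁷ / 5.37 × 10⁻⁴⁴ = 1.41 × 10²⁸

1.41 × 10²⁸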